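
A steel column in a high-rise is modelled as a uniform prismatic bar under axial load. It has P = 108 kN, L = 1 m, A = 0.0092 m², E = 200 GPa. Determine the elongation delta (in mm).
Model: a uniform prismatic bar under axial load, so delta = (P·L) / (A·E).
Convert to SI units:
  P = 108 kN = 108000 N
  E = 200 GPa = 2 × 10¹¹ Pa
Substitute:
  delta = (108000 × 1) / (0.0092 × (2 × 10¹¹))
  delta = 5.87 × 10⁻⁵ m
Convert: delta = 5.87 × 10⁻⁵ m = 0.0587 mm
Final answer: delta = 0.0587 mm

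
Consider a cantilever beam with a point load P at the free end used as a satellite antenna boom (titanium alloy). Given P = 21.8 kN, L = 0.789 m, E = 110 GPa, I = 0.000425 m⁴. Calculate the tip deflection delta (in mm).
Model: a cantilever beam with a point load P at the free end, so delta = (P·L^3) / (3·E·I).
Convert to SI units:
  P = 21.8 kN = 21800 N
  E = 110 GPa = 1.1 × 10¹¹ Pa
Substitute:
  delta = (21800 × 0.789^3) / (3 × (1.1 × 10¹¹) × 0.000425)
  delta = 7.635 × 10⁻⁵ m
Convert: delta = 7.635 × 10⁻⁵ m = 0.07635 mm
Final answer: delta = 0.07635 mm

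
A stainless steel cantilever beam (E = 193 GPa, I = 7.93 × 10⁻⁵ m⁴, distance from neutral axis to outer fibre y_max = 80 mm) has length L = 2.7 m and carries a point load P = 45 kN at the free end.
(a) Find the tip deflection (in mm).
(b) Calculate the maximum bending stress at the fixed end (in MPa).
(a) Tip deflection of a cantilever with an end point load: δ = P·L^3 / (3·E·I). Convert P = 45 kN = 45000 N, E = 193 GPa = 1.93 × 10¹¹ Pa.
  δ = (45000 × 2.7^3) / (3 × (1.93 × 10¹¹) × (7.93 × 10⁻⁵)) = 0.01929 m = 19.29 mm
(b) Maximum bending moment at the fixed end: M = P·L = 45000 × 2.7 = 121500 N·m. Convert y_max = 80 mm = 0.08 m.
  σ = M·y_max / I = (121500 × 0.08) / (7.93 × 10⁻⁵) = 1.226 × 10⁸ Pa = 122.6 MPa
Final answer: (a) δ = 19.29 mm, (b) σ = 122.6 MPa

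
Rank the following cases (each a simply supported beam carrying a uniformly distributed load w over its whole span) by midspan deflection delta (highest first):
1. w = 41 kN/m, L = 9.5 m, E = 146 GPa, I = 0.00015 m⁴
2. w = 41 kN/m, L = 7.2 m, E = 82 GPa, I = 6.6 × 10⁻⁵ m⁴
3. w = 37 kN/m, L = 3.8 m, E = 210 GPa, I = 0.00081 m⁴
Model: a simply supported beam carrying a uniformly distributed load w over its whole span, so delta = (5·w·L^4) / (384·E·I) (SI units).
  Case 1: delta = (5 × 41000 × 9.5^4) / (384 × (1.46 × 10¹¹) × 0.00015) = 0.1986 m = 198.6 mm
  Case 2: delta = (5 × 41000 × 7.2^4) / (384 × (8.2 × 10¹⁰) × (6.6 × 10⁻⁵)) = 0.2651 m = 265.1 mm
  Case 3: delta = (5 × 37000 × 3.8^4) / (384 × (2.1 × 10¹¹) × 0.00081) = 0.0005906 m = 0.5906 mm
Ordering: 265.1 mm (case 2) > 198.6 mm (case 1) > 0.5906 mm (case 3)
Final answer: 2, 1, 3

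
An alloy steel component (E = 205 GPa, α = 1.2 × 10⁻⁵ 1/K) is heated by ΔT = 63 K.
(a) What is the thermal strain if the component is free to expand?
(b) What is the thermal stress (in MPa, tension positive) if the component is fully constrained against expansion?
(a) Free thermal strain ε_th = α·ΔT = (1.2 × 10⁻⁵) × 63 = 0.000756
(b) Fully constrained, the expansion is suppressed, so σ = -E·α·ΔT. Convert E = 205 GPa = 2.05 × 10¹¹ Pa.
  σ = -(2.05 × 10¹¹) × (1.2 × 10⁻⁵) × 63 = -1.55 × 10⁸ Pa = -155 MPa (compressive)
Final answer: (a) ε_th = 0.000756, (b) σ = -155 MPa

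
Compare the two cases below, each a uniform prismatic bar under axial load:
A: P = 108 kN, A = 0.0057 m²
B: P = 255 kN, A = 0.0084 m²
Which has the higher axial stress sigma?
Model: a uniform prismatic bar under axial load, so sigma = P / A (SI units).
  A: sigma = 108000 / 0.0057 = 1.895 × 10⁷ Pa = 18.95 MPa
  B: sigma = 255000 / 0.0084 = 3.036 × 10⁷ Pa = 30.36 MPa
30.36 MPa > 18.95 MPa, so B is larger.
Final answer: B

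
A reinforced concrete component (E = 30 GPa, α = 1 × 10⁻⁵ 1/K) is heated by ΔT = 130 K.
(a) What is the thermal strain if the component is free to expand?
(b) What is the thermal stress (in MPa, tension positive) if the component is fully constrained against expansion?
(a) Free thermal strain ε_th = α·ΔT = (1 × 10⁻⁵) × 130 = 0.0013
(b) Fully constrained, the expansion is suppressed, so σ = -E·α·ΔT. Convert E = 30 GPa = 3 × 10¹⁰ Pa.
  σ = -(3 × 10¹⁰) × (1 × 10⁻⁵) × 130 = -3.9 × 10⁷ Pa = -39 MPa (compressive)
Final answer: (a) ε_th = 0.0013, (b) σ = -39 MPa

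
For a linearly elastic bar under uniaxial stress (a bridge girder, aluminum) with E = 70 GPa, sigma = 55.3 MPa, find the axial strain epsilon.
Model: a linearly elastic bar under uniaxial stress, so sigma = E·epsilon.
Solve for epsilon: epsilon = sigma / E.
Convert to SI units:
  E = 70 GPa = 7 × 10¹⁰ Pa
  sigma = 55.3 MPa = 5.53 × 10⁷ Pa
Substitute:
  epsilon = (5.53 × 10⁷) / (7 × 10¹⁰)
  epsilon = 0.00079
Final answer: epsilon = 0.00079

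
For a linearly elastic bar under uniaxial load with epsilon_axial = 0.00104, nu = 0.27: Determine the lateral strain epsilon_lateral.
Model: a linearly elastic bar under uniaxial load, so epsilon_lateral = -nu·epsilon_axial.
Substitute:
  epsilon_lateral = -(0.27 × 0.00104)
  epsilon_lateral = -0.0002808
Final answer: epsilon_lateral = -0.0002808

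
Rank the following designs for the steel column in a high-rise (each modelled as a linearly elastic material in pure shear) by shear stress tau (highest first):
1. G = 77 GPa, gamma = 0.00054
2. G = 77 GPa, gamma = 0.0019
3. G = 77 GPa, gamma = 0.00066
Model: a linearly elastic material in pure shear, so tau = G·gamma (SI units).
  Case 1: tau = (7.7 × 10¹⁰) × 0.00054 = 4.158 × 10⁷ Pa = 41.58 MPa
  Case 2: tau = (7.7 × 10¹⁰) × 0.0019 = 1.463 × 10⁸ Pa = 146.3 MPa
  Case 3: tau = (7.7 × 10¹⁰) × 0.00066 = 5.082 × 10⁷ Pa = 50.82 MPa
Ordering: 146.3 MPa (case 2) > 50.82 MPa (case 3) > 41.58 MPa (case 1)
Final answer: 2, 3, 1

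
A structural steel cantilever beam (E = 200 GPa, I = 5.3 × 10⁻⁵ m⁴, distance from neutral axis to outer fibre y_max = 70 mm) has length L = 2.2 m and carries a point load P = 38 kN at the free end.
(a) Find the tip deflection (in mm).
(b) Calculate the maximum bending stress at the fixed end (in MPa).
(a) Tip deflection of a cantilever with an end point load: δ = P·L^3 / (3·E·I). Convert P = 38 kN = 38000 N, E = 200 GPa = 2 × 10¹¹ Pa.
  δ = (38000 × 2.2^3) / (3 × (2 × 10¹¹) × (5.3 × 10⁻⁵)) = 0.01272 m = 12.72 mm
(b) Maximum bending moment at the fixed end: M = P·L = 38000 × 2.2 = 83600 N·m. Convert y_max = 70 mm = 0.07 m.
  σ = M·y_max / I = (83600 × 0.07) / (5.3 × 10⁻⁵) = 1.104 × 10⁸ Pa = 110.4 MPa
Final answer: (a) δ = 12.72 mm, (b) σ = 110.4 MPa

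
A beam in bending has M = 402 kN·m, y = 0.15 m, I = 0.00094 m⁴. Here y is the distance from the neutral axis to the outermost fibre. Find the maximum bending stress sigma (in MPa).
Model: a beam in bending, so sigma = (M·y) / I.
Convert to SI units:
  M = 402 kN·m = 402000 N·m
Substitute:
  sigma = (402000 × 0.15) / 0.00094
  sigma = 6.415 × 10⁷ Pa
Convert: sigma = 6.415 × 10⁷ Pa = 64.15 MPa
Final answer: sigma = 64.15 MPa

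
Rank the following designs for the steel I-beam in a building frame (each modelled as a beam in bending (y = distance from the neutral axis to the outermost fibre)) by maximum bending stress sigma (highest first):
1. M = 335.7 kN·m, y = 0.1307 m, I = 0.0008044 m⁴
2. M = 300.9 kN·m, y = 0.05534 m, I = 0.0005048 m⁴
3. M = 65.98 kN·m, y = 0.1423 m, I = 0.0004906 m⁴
Model: a beam in bending (y = distance from the neutral axis to the outermost fibre), so sigma = (M·y) / I (SI units).
  Case 1: sigma = (335700 × 0.1307) / 0.0008044 = 5.454 × 10⁷ Pa = 54.54 MPa
  Case 2: sigma = (300900 × 0.05534) / 0.0005048 = 3.299 × 10⁷ Pa = 32.99 MPa
  Case 3: sigma = (65980 × 0.1423) / 0.0004906 = 1.914 × 10⁷ Pa = 19.14 MPa
Ordering: 54.54 MPa (case 1) > 32.99 MPa (case 2) > 19.14 MPa (case 3)
Final answer: 1, 2, 3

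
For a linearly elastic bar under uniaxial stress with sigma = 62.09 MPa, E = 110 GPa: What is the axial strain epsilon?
Model: a linearly elastic bar under uniaxial stress, so epsilon = sigma / E.
Convert to SI units:
  sigma = 62.09 MPa = 6.209 × 10⁷ Pa
  E = 110 GPa = 1.1 × 10¹¹ Pa
Substitute:
  epsilon = (6.209 × 10⁷) / (1.1 × 10¹¹)
  epsilon = 0.0005645
Final answer: epsilon = 0.0005645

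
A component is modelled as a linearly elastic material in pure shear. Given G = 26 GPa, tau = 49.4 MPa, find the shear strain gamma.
Model: a linearly elastic material in pure shear, so tau = G·gamma.
Solve for gamma: gamma = tau / G.
Convert to SI units:
  G = 26 GPa = 2.6 × 10¹⁰ Pa
  tau = 49.4 MPa = 4.94 × 10⁷ Pa
Substitute:
  gamma = (4.94 × 10⁷) / (2.6 × 10¹⁰)
  gamma = 0.0019
Final answer: gamma = 0.0019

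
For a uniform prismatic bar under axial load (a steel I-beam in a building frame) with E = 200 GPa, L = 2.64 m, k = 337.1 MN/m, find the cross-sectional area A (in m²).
Model: a uniform prismatic bar under axial load, so k = (A·E) / L.
Solve for A: A = (k·L) / E.
Convert to SI units:
  E = 200 GPa = 2 × 10¹¹ Pa
  k = 337.1 MN/m = 3.371 × 10⁸ N/m
Substitute:
  A = ((3.371 × 10⁸) × 2.64) / (2 × 10¹¹)
  A = 0.00445 m²
Final answer: A = 0.00445 m²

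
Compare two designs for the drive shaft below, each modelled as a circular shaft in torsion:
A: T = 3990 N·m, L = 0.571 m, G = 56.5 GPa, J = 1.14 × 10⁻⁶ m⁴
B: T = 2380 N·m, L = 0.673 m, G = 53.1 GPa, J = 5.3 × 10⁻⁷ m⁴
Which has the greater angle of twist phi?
Model: a circular shaft in torsion, so phi = (T·L) / (G·J) (SI units).
  A: phi = (3990 × 0.571) / ((5.65 × 10¹⁰) × (1.14 × 10⁻⁶)) = 0.03537 rad = 2.027°
  B: phi = (2380 × 0.673) / ((5.31 × 10¹⁰) × (5.3 × 10⁻⁷)) = 0.05691 rad = 3.261°
3.261° > 2.027°, so B is larger.
Final answer: B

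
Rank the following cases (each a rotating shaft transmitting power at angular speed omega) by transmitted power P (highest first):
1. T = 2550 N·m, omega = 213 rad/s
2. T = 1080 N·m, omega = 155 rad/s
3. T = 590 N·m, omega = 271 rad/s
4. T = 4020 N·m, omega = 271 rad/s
Model: a rotating shaft transmitting power at angular speed omega, so P = T·omega (SI units).
  Case 1: P = 2550 × 213 = 543200 W = 543.2 kW
  Case 2: P = 1080 × 155 = 167400 W = 167.4 kW
  Case 3: P = 590 × 271 = 159900 W = 159.9 kW
  Case 4: P = 4020 × 271 = 1.089 × 10⁶ W = 1089 kW
Ordering: 1089 kW (case 4) > 543.2 kW (case 1) > 167.4 kW (case 2) > 159.9 kW (case 3)
Final answer: 4, 1, 2, 3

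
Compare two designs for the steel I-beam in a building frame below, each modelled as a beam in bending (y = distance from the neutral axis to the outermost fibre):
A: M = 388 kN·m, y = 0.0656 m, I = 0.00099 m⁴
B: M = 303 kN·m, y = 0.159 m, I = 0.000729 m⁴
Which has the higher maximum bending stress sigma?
Model: a beam in bending (y = distance from the neutral axis to the outermost fibre), so sigma = (M·y) / I (SI units).
  A: sigma = (388000 × 0.0656) / 0.00099 = 2.571 × 10⁷ Pa = 25.71 MPa
  B: sigma = (303000 × 0.159) / 0.000729 = 6.609 × 10⁷ Pa = 66.09 MPa
66.09 MPa > 25.71 MPa, so B is larger.
Final answer: B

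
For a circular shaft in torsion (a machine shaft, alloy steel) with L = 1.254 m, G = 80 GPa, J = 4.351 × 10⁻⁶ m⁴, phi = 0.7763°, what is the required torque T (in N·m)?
Model: a circular shaft in torsion, so phi = (T·L) / (G·J).
Solve for T: T = (phi·G·J) / L.
Convert to SI units:
  G = 80 GPa = 8 × 10¹⁰ Pa
  phi = 0.7763° = 0.01355 rad
Substitute:
  T = (0.01355 × (8 × 10¹⁰) × (4.351 × 10⁻⁶)) / 1.254
  T = 3761 N·m
Final answer: T = 3761 N·m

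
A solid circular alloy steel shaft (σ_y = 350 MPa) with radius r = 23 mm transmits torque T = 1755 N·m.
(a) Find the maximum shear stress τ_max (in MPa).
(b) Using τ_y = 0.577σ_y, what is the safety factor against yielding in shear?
(a) For a solid circular shaft, τ_max = T·r/J with J = π·r^4/2, i.e. τ_max = 2·T / (π·r^3). Convert r = 23 mm = 0.023 m.
  τ_max = (2 × 1755) / (π × 0.023^3) = 9.183 × 10⁷ Pa = 91.83 MPa
(b) τ_y = 0.577 × 350 = 201.95 MPa
  SF = τ_y/τ_max = 201.95 / 91.83 = 2.199
Final answer: (a) τ_max = 91.83 MPa, (b) SF = 2.199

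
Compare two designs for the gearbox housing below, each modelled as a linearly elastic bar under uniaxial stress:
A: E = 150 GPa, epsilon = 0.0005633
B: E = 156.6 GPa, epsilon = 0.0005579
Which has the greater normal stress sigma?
Model: a linearly elastic bar under uniaxial stress, so sigma = E·epsilon (SI units).
  A: sigma = (1.5 × 10¹¹) × 0.0005633 = 8.45 × 10⁷ Pa = 84.5 MPa
  B: sigma = (1.566 × 10¹¹) × 0.0005579 = 8.737 × 10⁷ Pa = 87.37 MPa
87.37 MPa > 84.5 MPa, so B is larger.
Final answer: B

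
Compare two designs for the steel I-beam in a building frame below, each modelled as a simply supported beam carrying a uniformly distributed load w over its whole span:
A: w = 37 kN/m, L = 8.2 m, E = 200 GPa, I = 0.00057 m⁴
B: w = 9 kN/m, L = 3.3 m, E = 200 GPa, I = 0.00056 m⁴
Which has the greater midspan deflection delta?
Model: a simply supported beam carrying a uniformly distributed load w over its whole span, so delta = (5·w·L^4) / (384·E·I) (SI units).
  A: delta = (5 × 37000 × 8.2^4) / (384 × (2 × 10¹¹) × 0.00057) = 0.01911 m = 19.11 mm
  B: delta = (5 × 9000 × 3.3^4) / (384 × (2 × 10¹¹) × 0.00056) = 0.0001241 m = 0.1241 mm
19.11 mm > 0.1241 mm, so A is larger.
Final answer: A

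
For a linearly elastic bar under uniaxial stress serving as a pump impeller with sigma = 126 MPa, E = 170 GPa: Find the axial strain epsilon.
Model: a linearly elastic bar under uniaxial stress, so epsilon = sigma / E.
Convert to SI units:
  sigma = 126 MPa = 1.26 × 10⁸ Pa
  E = 170 GPa = 1.7 × 10¹¹ Pa
Substitute:
  epsilon = (1.26 × 10⁸) / (1.7 × 10¹¹)
  epsilon = 0.0007412
Final answer: epsilon = 0.0007412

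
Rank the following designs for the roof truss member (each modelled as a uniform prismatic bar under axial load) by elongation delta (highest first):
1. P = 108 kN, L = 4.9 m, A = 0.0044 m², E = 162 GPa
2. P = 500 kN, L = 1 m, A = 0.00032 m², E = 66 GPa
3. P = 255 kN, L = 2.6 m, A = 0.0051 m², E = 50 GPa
Model: a uniform prismatic bar under axial load, so delta = (P·L) / (A·E) (SI units).
  Case 1: delta = (108000 × 4.9) / (0.0044 × (1.62 × 10¹¹)) = 0.0007424 m = 0.7424 mm
  Case 2: delta = (500000 × 1) / (0.00032 × (6.6 × 10¹⁰)) = 0.02367 m = 23.67 mm
  Case 3: delta = (255000 × 2.6) / (0.0051 × (5 × 10¹⁰)) = 0.0026 m = 2.6 mm
Ordering: 23.67 mm (case 2) > 2.6 mm (case 3) > 0.7424 mm (case 1)
Final answer: 2, 3, 1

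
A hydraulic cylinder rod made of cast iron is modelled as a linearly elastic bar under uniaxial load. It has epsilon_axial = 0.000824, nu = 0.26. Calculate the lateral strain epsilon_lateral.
Model: a linearly elastic bar under uniaxial load, so epsilon_lateral = -nu·epsilon_axial.
Substitute:
  epsilon_lateral = -(0.26 × 0.000824)
  epsilon_lateral = -0.0002142
Final answer: epsilon_lateral = -0.0002142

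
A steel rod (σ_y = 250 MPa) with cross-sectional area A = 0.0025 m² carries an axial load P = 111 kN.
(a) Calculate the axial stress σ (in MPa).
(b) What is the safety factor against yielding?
(a) Axial stress σ = P/A. Convert P = 111 kN = 111000 N.
  σ = 111000 / 0.0025 = 4.44 × 10⁷ Pa = 44.4 MPa
(b) Safety factor SF = σ_y/σ = 250 / 44.4 = 5.631
Final answer: (a) σ = 44.4 MPa, (b) SF = 5.631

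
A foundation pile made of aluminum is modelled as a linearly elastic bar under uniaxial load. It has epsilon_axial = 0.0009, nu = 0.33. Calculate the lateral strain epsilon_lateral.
Model: a linearly elastic bar under uniaxial load, so epsilon_lateral = -nu·epsilon_axial.
Substitute:
  epsilon_lateral = -(0.33 × 0.0009)
  epsilon_lateral = -0.000297
Final answer: epsilon_lateral = -0.000297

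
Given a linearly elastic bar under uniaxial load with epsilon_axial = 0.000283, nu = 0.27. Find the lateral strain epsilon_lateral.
Model: a linearly elastic bar under uniaxial load, so epsilon_lateral = -nu·epsilon_axial.
Substitute:
  epsilon_lateral = -(0.27 × 0.000283)
  epsilon_lateral = -7.641 × 10⁻⁵
Final answer: epsilon_lateral = -7.641 × 10⁻⁵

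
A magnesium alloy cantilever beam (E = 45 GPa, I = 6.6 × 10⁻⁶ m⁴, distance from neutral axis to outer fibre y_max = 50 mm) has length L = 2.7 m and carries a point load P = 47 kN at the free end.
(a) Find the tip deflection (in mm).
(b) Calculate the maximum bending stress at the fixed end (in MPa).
(a) Tip deflection of a cantilever with an end point load: δ = P·L^3 / (3·E·I). Convert P = 47 kN = 47000 N, E = 45 GPa = 4.5 × 10¹⁰ Pa.
  δ = (47000 × 2.7^3) / (3 × (4.5 × 10¹⁰) × (6.6 × 10⁻⁶)) = 1.038 m = 1038 mm
(b) Maximum bending moment at the fixed end: M = P·L = 47000 × 2.7 = 126900 N·m. Convert y_max = 50 mm = 0.05 m.
  σ = M·y_max / I = (126900 × 0.05) / (6.6 × 10⁻⁶) = 9.614 × 10⁸ Pa = 961.4 MPa
Final answer: (a) δ = 1038 mm, (b) σ = 961.4 MPa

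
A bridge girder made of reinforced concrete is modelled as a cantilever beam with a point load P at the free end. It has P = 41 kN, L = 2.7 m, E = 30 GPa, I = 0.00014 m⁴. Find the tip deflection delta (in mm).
Model: a cantilever beam with a point load P at the free end, so delta = (P·L^3) / (3·E·I).
Convert to SI units:
  P = 41 kN = 41000 N
  E = 30 GPa = 3 × 10¹⁰ Pa
Substitute:
  delta = (41000 × 2.7^3) / (3 × (3 × 10¹⁰) × 0.00014)
  delta = 0.06405 m
Convert: delta = 0.06405 m = 64.05 mm
Final answer: delta = 64.05 mm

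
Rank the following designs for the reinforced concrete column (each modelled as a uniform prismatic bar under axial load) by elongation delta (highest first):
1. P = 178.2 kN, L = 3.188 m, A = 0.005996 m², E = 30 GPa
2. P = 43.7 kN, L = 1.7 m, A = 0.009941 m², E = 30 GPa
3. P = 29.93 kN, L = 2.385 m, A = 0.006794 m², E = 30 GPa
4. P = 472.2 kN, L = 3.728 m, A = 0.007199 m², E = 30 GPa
Model: a uniform prismatic bar under axial load, so delta = (P·L) / (A·E) (SI units).
  Case 1: delta = (178200 × 3.188) / (0.005996 × (3 × 10¹⁰)) = 0.003158 m = 3.158 mm
  Case 2: delta = (43700 × 1.7) / (0.009941 × (3 × 10¹⁰)) = 0.0002491 m = 0.2491 mm
  Case 3: delta = (29930 × 2.385) / (0.006794 × (3 × 10¹⁰)) = 0.0003502 m = 0.3502 mm
  Case 4: delta = (472200 × 3.728) / (0.007199 × (3 × 10¹⁰)) = 0.008151 m = 8.151 mm
Ordering: 8.151 mm (case 4) > 3.158 mm (case 1) > 0.3502 mm (case 3) > 0.2491 mm (case 2)
Final answer: 4, 1, 3, 2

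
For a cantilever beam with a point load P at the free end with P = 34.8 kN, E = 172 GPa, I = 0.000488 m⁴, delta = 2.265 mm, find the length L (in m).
Model: a cantilever beam with a point load P at the free end, so delta = (P·L^3) / (3·E·I).
Solve for L: L = ((3·delta·E·I) / P)^(1/3).
Convert to SI units:
  P = 34.8 kN = 34800 N
  E = 172 GPa = 1.72 × 10¹¹ Pa
  delta = 2.265 mm = 0.002265 m
Substitute:
  L = ((3 × 0.002265 × (1.72 × 10¹¹) × 0.000488) / 34800)^(1/3)
  L = 2.54 m
Final answer: L = 2.54 m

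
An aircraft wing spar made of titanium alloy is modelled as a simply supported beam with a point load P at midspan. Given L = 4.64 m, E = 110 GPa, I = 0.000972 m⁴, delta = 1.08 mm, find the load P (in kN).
Model: a simply supported beam with a point load P at midspan, so delta = (P·L^3) / (48·E·I).
Solve for P: P = (48·delta·E·I) / L^3.
Convert to SI units:
  E = 110 GPa = 1.1 × 10¹¹ Pa
  delta = 1.08 mm = 0.00108 m
Substitute:
  P = (48 × 0.00108 × (1.1 × 10¹¹) × 0.000972) / 4.64^3
  P = 55480 N
Convert: P = 55480 N = 55.48 kN
Final answer: P = 55.48 kN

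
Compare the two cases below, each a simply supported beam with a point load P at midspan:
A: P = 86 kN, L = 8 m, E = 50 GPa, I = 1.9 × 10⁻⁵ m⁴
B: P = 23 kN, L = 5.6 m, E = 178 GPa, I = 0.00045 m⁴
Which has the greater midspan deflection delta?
Model: a simply supported beam with a point load P at midspan, so delta = (P·L^3) / (48·E·I) (SI units).
  A: delta = (86000 × 8^3) / (48 × (5 × 10¹⁰) × (1.9 × 10⁻⁵)) = 0.9656 m = 965.6 mm
  B: delta = (23000 × 5.6^3) / (48 × (1.78 × 10¹¹) × 0.00045) = 0.001051 m = 1.051 mm
965.6 mm > 1.051 mm, so A is larger.
Final answer: A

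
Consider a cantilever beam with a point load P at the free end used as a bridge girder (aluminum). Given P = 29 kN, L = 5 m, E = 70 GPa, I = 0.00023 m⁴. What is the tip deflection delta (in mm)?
Model: a cantilever beam with a point load P at the free end, so delta = (P·L^3) / (3·E·I).
Convert to SI units:
  P = 29 kN = 29000 N
  E = 70 GPa = 7 × 10¹⁰ Pa
Substitute:
  delta = (29000 × 5^3) / (3 × (7 × 10¹⁰) × 0.00023)
  delta = 0.07505 m
Convert: delta = 0.07505 m = 75.05 mm
Final answer: delta = 75.05 mm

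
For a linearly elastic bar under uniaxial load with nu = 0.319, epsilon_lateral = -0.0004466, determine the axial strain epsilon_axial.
Model: a linearly elastic bar under uniaxial load, so epsilon_lateral = -nu·epsilon_axial.
Solve for epsilon_axial: epsilon_axial = -epsilon_lateral / nu.
Substitute:
  epsilon_axial = -(-0.0004466) / 0.319
  epsilon_axial = 0.0014
Final answer: epsilon_axial = 0.0014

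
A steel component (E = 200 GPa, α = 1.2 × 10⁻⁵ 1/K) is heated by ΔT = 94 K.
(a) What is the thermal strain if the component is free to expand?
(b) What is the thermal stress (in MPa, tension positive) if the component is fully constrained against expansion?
(a) Free thermal strain ε_th = α·ΔT = (1.2 × 10⁻⁵) × 94 = 0.001128
(b) Fully constrained, the expansion is suppressed, so σ = -E·α·ΔT. Convert E = 200 GPa = 2 × 10¹¹ Pa.
  σ = -(2 × 10¹¹) × (1.2 × 10⁻⁵) × 94 = -2.256 × 10⁸ Pa = -225.6 MPa (compressive)
Final answer: (a) ε_th = 0.001128, (b) σ = -225.6 MPa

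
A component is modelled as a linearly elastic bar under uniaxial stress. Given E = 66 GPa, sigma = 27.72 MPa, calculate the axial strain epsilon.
Model: a linearly elastic bar under uniaxial stress, so sigma = E·epsilon.
Solve for epsilon: epsilon = sigma / E.
Convert to SI units:
  E = 66 GPa = 6.6 × 10¹⁰ Pa
  sigma = 27.72 MPa = 2.772 × 10⁷ Pa
Substitute:
  epsilon = (2.772 × 10⁷) / (6.6 × 10¹⁰)
  epsilon = 0.00042
Final answer: epsilon = 0.00042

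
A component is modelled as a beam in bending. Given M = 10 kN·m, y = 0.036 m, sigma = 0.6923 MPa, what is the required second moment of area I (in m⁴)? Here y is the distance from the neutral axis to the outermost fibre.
Model: a beam in bending, so sigma = (M·y) / I.
Solve for I: I = (M·y) / sigma.
Convert to SI units:
  M = 10 kN·m = 10000 N·m
  sigma = 0.6923 MPa = 692300 Pa
Substitute:
  I = (10000 × 0.036) / 692300
  I = 0.00052 m⁴
Final answer: I = 0.00052 m⁴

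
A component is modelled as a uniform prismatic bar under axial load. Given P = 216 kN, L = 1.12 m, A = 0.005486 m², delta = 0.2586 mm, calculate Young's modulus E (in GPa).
Model: a uniform prismatic bar under axial load, so delta = (P·L) / (A·E).
Solve for E: E = (P·L) / (delta·A).
Convert to SI units:
  P = 216 kN = 216000 N
  delta = 0.2586 mm = 0.0002586 m
Substitute:
  E = (216000 × 1.12) / (0.0002586 × 0.005486)
  E = 1.705 × 10¹¹ Pa
Convert: E = 1.705 × 10¹¹ Pa = 170.5 GPa
Final answer: E = 170.5 GPa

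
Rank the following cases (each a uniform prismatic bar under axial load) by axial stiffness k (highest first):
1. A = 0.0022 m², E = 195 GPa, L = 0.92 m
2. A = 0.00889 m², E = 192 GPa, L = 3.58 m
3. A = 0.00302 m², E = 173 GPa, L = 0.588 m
Model: a uniform prismatic bar under axial load, so k = (A·E) / L (SI units).
  Case 1: k = (0.0022 × (1.95 × 10¹¹)) / 0.92 = 4.663 × 10⁸ N/m = 466.3 MN/m
  Case 2: k = (0.00889 × (1.92 × 10¹¹)) / 3.58 = 4.768 × 10⁸ N/m = 476.8 MN/m
  Case 3: k = (0.00302 × (1.73 × 10¹¹)) / 0.588 = 8.885 × 10⁸ N/m = 888.5 MN/m
Ordering: 888.5 MN/m (case 3) > 476.8 MN/m (case 2) > 466.3 MN/m (case 1)
Final answer: 3, 2, 1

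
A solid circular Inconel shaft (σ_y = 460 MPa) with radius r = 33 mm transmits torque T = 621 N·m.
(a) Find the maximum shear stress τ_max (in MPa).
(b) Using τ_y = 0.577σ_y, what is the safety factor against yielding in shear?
(a) For a solid circular shaft, τ_max = T·r/J with J = π·r^4/2, i.e. τ_max = 2·T / (π·r^3). Convert r = 33 mm = 0.033 m.
  τ_max = (2 × 621) / (π × 0.033^3) = 1.1 × 10⁷ Pa = 11 MPa
(b) τ_y = 0.577 × 460 = 265.42 MPa
  SF = τ_y/τ_max = 265.42 / 11 = 24.13
Final answer: (a) τ_max = 11 MPa, (b) SF = 24.13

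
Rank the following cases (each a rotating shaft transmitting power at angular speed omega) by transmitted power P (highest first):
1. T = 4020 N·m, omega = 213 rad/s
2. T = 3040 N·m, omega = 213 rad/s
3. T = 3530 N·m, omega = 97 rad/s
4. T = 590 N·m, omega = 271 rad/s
Model: a rotating shaft transmitting power at angular speed omega, so P = T·omega (SI units).
  Case 1: P = 4020 × 213 = 856300 W = 856.3 kW
  Case 2: P = 3040 × 213 = 647500 W = 647.5 kW
  Case 3: P = 3530 × 97 = 342400 W = 342.4 kW
  Case 4: P = 590 × 271 = 159900 W = 159.9 kW
Ordering: 856.3 kW (case 1) > 647.5 kW (case 2) > 342.4 kW (case 3) > 159.9 kW (case 4)
Final answer: 1, 2, 3, 4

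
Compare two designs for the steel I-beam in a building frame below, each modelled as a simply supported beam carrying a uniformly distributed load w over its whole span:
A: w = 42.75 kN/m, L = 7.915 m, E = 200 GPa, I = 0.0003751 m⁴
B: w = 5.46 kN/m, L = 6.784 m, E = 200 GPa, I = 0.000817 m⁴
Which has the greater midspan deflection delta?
Model: a simply supported beam carrying a uniformly distributed load w over its whole span, so delta = (5·w·L^4) / (384·E·I) (SI units).
  A: delta = (5 × 42750 × 7.915^4) / (384 × (2 × 10¹¹) × 0.0003751) = 0.02912 m = 29.12 mm
  B: delta = (5 × 5460 × 6.784^4) / (384 × (2 × 10¹¹) × 0.000817) = 0.0009216 m = 0.9216 mm
29.12 mm > 0.9216 mm, so A is larger.
Final answer: A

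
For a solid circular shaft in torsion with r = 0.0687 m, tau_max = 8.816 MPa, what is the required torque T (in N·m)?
Model: a solid circular shaft in torsion, so tau_max = (2·T) / (π·r^3).
Solve for T: T = (π·tau_max·r^3) / 2.
Convert to SI units:
  tau_max = 8.816 MPa = 8.816 × 10⁶ Pa
Substitute:
  T = (π × (8.816 × 10⁶) × 0.0687^3) / 2
  T = 4490 N·m
Final answer: T = 4490 N·m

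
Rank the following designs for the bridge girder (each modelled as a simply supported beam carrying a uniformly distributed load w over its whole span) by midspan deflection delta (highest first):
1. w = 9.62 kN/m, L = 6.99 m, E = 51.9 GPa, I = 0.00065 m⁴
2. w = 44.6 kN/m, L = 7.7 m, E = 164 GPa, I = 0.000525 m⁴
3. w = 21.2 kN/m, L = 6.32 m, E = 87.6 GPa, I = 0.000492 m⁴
Model: a simply supported beam carrying a uniformly distributed load w over its whole span, so delta = (5·w·L^4) / (384·E·I) (SI units).
  Case 1: delta = (5 × 9620 × 6.99^4) / (384 × (5.19 × 10¹⁰) × 0.00065) = 0.008864 m = 8.864 mm
  Case 2: delta = (5 × 44600 × 7.7^4) / (384 × (1.64 × 10¹¹) × 0.000525) = 0.02371 m = 23.71 mm
  Case 3: delta = (5 × 21200 × 6.32^4) / (384 × (8.76 × 10¹⁰) × 0.000492) = 0.01022 m = 10.22 mm
Ordering: 23.71 mm (case 2) > 10.22 mm (case 3) > 8.864 mm (case 1)
Final answer: 2, 3, 1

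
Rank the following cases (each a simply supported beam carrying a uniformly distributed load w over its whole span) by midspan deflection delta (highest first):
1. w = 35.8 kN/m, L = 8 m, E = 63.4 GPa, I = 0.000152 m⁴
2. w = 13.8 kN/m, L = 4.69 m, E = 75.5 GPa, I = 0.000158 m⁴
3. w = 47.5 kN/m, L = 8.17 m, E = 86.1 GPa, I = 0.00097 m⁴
Model: a simply supported beam carrying a uniformly distributed load w over its whole span, so delta = (5·w·L^4) / (384·E·I) (SI units).
  Case 1: delta = (5 × 35800 × 8^4) / (384 × (6.34 × 10¹⁰) × 0.000152) = 0.1981 m = 198.1 mm
  Case 2: delta = (5 × 13800 × 4.69^4) / (384 × (7.55 × 10¹⁰) × 0.000158) = 0.007288 m = 7.288 mm
  Case 3: delta = (5 × 47500 × 8.17^4) / (384 × (8.61 × 10¹⁰) × 0.00097) = 0.03299 m = 32.99 mm
Ordering: 198.1 mm (case 1) > 32.99 mm (case 3) > 7.288 mm (case 2)
Final answer: 1, 3, 2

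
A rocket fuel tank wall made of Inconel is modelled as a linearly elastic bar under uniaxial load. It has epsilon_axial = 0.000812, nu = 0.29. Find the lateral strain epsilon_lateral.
Model: a linearly elastic bar under uniaxial load, so epsilon_lateral = -nu·epsilon_axial.
Substitute:
  epsilon_lateral = -(0.29 × 0.000812)
  epsilon_lateral = -0.0002355
Final answer: epsilon_lateral = -0.0002355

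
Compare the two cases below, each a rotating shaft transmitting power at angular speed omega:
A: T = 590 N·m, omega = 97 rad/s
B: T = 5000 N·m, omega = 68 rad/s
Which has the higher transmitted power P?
Model: a rotating shaft transmitting power at angular speed omega, so P = T·omega (SI units).
  A: P = 590 × 97 = 57230 W = 57.23 kW
  B: P = 5000 × 68 = 340000 W = 340 kW
340 kW > 57.23 kW, so B is larger.
Final answer: B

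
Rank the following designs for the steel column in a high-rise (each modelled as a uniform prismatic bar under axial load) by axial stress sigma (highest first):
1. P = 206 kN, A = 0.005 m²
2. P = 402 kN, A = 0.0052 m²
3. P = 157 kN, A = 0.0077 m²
Model: a uniform prismatic bar under axial load, so sigma = P / A (SI units).
  Case 1: sigma = 206000 / 0.005 = 4.12 × 10⁷ Pa = 41.2 MPa
  Case 2: sigma = 402000 / 0.0052 = 7.731 × 10⁷ Pa = 77.31 MPa
  Case 3: sigma = 157000 / 0.0077 = 2.039 × 10⁷ Pa = 20.39 MPa
Ordering: 77.31 MPa (case 2) > 41.2 MPa (case 1) > 20.39 MPa (case 3)
Final answer: 2, 1, 3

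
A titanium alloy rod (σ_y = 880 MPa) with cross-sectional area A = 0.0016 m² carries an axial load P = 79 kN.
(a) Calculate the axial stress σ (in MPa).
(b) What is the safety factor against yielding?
(a) Axial stress σ = P/A. Convert P = 79 kN = 79000 N.
  σ = 79000 / 0.0016 = 4.938 × 10⁷ Pa = 49.38 MPa
(b) Safety factor SF = σ_y/σ = 880 / 49.38 = 17.82
Final answer: (a) σ = 49.38 MPa, (b) SF = 17.82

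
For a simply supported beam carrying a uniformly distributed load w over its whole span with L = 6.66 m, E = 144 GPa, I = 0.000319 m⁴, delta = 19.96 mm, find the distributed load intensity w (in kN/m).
Model: a simply supported beam carrying a uniformly distributed load w over its whole span, so delta = (5·w·L^4) / (384·E·I).
Solve for w: w = (384·delta·E·I) / (5·L^4).
Convert to SI units:
  E = 144 GPa = 1.44 × 10¹¹ Pa
  delta = 19.96 mm = 0.01996 m
Substitute:
  w = (384 × 0.01996 × (1.44 × 10¹¹) × 0.000319) / (5 × 6.66^4)
  w = 35790 N/m
Convert: w = 35790 N/m = 35.79 kN/m
Final answer: w = 35.79 kN/m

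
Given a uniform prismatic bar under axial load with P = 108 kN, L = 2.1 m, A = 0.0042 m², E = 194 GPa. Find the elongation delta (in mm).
Model: a uniform prismatic bar under axial load, so delta = (P·L) / (A·E).
Convert to SI units:
  P = 108 kN = 108000 N
  E = 194 GPa = 1.94 × 10¹¹ Pa
Substitute:
  delta = (108000 × 2.1) / (0.0042 × (1.94 × 10¹¹))
  delta = 0.0002784 m
Convert: delta = 0.0002784 m = 0.2784 mm
Final answer: delta = 0.2784 mm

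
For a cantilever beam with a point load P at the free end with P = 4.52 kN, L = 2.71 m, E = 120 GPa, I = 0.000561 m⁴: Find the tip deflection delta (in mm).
Model: a cantilever beam with a point load P at the free end, so delta = (P·L^3) / (3·E·I).
Convert to SI units:
  P = 4.52 kN = 4520 N
  E = 120 GPa = 1.2 × 10¹¹ Pa
Substitute:
  delta = (4520 × 2.71^3) / (3 × (1.2 × 10¹¹) × 0.000561)
  delta = 0.0004454 m
Convert: delta = 0.0004454 m = 0.4454 mm
Final answer: delta = 0.4454 mm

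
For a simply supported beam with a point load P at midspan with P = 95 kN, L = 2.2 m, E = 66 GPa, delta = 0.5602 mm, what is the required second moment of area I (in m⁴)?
Model: a simply supported beam with a point load P at midspan, so delta = (P·L^3) / (48·E·I).
Solve for I: I = (P·L^3) / (48·delta·E).
Convert to SI units:
  P = 95 kN = 95000 N
  E = 66 GPa = 6.6 × 10¹⁰ Pa
  delta = 0.5602 mm = 0.0005602 m
Substitute:
  I = (95000 × 2.2^3) / (48 × 0.0005602 × (6.6 × 10¹⁰))
  I = 0.00057 m⁴
Final answer: I = 0.00057 m⁴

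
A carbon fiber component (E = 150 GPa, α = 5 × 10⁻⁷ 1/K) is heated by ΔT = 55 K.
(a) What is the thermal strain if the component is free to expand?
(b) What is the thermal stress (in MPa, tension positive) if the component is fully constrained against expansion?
(a) Free thermal strain ε_th = α·ΔT = (5 × 10⁻⁷) × 55 = 2.75 × 10⁻⁵
(b) Fully constrained, the expansion is suppressed, so σ = -E·α·ΔT. Convert E = 150 GPa = 1.5 × 10¹¹ Pa.
  σ = -(1.5 × 10¹¹) × (5 × 10⁻⁷) × 55 = -4.125 × 10⁶ Pa = -4.125 MPa (compressive)
Final answer: (a) ε_th = 2.75 × 10⁻⁵, (b) σ = -4.125 MPa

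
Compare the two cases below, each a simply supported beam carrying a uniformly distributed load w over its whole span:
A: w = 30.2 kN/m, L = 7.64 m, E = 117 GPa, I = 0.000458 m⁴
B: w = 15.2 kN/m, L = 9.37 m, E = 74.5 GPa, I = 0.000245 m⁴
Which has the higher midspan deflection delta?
Model: a simply supported beam carrying a uniformly distributed load w over its whole span, so delta = (5·w·L^4) / (384·E·I) (SI units).
  A: delta = (5 × 30200 × 7.64^4) / (384 × (1.17 × 10¹¹) × 0.000458) = 0.025 m = 25 mm
  B: delta = (5 × 15200 × 9.37^4) / (384 × (7.45 × 10¹⁰) × 0.000245) = 0.08358 m = 83.58 mm
83.58 mm > 25 mm, so B is larger.
Final answer: B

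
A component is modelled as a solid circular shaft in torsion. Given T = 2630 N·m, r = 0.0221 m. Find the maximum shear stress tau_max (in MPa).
Model: a solid circular shaft in torsion, so tau_max = (2·T) / (π·r^3).
Substitute:
  tau_max = (2 × 2630) / (π × 0.0221^3)
  tau_max = 1.551 × 10⁸ Pa
Convert: tau_max = 1.551 × 10⁸ Pa = 155.1 MPa
Final answer: tau_max = 155.1 MPa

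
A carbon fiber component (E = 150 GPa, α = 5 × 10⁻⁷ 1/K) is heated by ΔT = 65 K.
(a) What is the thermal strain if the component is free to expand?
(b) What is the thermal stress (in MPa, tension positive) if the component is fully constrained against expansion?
(a) Free thermal strain ε_th = α·ΔT = (5 × 10⁻⁷) × 65 = 3.25 × 10⁻⁵
(b) Fully constrained, the expansion is suppressed, so σ = -E·α·ΔT. Convert E = 150 GPa = 1.5 × 10¹¹ Pa.
  σ = -(1.5 × 10¹¹) × (5 × 10⁻⁷) × 65 = -4.875 × 10⁶ Pa = -4.875 MPa (compressive)
Final answer: (a) ε_th = 3.25 × 10⁻⁵, (b) σ = -4.875 MPa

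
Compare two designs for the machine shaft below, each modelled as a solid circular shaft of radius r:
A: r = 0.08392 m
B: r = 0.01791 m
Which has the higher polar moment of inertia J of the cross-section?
Model: a solid circular shaft of radius r, so J = (π·r^4) / 2 (SI units).
  A: J = (π × 0.08392^4) / 2 = 7.791 × 10⁻⁵ m⁴
  B: J = (π × 0.01791^4) / 2 = 1.616 × 10⁻⁷ m⁴
7.791 × 10⁻⁵ m⁴ > 1.616 × 10⁻⁷ m⁴, so A is larger.
Final answer: A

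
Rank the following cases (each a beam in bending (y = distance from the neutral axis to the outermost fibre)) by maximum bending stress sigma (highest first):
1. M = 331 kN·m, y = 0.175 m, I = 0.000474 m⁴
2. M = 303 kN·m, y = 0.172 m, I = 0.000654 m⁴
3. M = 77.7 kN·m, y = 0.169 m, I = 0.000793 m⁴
Model: a beam in bending (y = distance from the neutral axis to the outermost fibre), so sigma = (M·y) / I (SI units).
  Case 1: sigma = (331000 × 0.175) / 0.000474 = 1.222 × 10⁸ Pa = 122.2 MPa
  Case 2: sigma = (303000 × 0.172) / 0.000654 = 7.969 × 10⁷ Pa = 79.69 MPa
  Case 3: sigma = (77700 × 0.169) / 0.000793 = 1.656 × 10⁷ Pa = 16.56 MPa
Ordering: 122.2 MPa (case 1) > 79.69 MPa (case 2) > 16.56 MPa (case 3)
Final answer: 1, 2, 3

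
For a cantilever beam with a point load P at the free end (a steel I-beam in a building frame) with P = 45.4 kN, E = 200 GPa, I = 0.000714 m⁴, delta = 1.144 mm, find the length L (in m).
Model: a cantilever beam with a point load P at the free end, so delta = (P·L^3) / (3·E·I).
Solve for L: L = ((3·delta·E·I) / P)^(1/3).
Convert to SI units:
  P = 45.4 kN = 45400 N
  E = 200 GPa = 2 × 10¹¹ Pa
  delta = 1.144 mm = 0.001144 m
Substitute:
  L = ((3 × 0.001144 × (2 × 10¹¹) × 0.000714) / 45400)^(1/3)
  L = 2.21 m
Final answer: L = 2.21 m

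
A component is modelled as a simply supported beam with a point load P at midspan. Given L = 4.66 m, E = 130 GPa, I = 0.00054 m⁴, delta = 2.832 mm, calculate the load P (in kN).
Model: a simply supported beam with a point load P at midspan, so delta = (P·L^3) / (48·E·I).
Solve for P: P = (48·delta·E·I) / L^3.
Convert to SI units:
  E = 130 GPa = 1.3 × 10¹¹ Pa
  delta = 2.832 mm = 0.002832 m
Substitute:
  P = (48 × 0.002832 × (1.3 × 10¹¹) × 0.00054) / 4.66^3
  P = 94300 N
Convert: P = 94300 N = 94.3 kN
Final answer: P = 94.3 kN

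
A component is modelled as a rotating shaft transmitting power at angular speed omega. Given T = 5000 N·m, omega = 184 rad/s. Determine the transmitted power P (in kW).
Model: a rotating shaft transmitting power at angular speed omega, so P = T·omega.
Substitute:
  P = 5000 × 184
  P = 920000 W
Convert: P = 920000 W = 920 kW
Final answer: P = 920 kW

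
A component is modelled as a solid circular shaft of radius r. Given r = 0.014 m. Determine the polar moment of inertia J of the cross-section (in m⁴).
Model: a solid circular shaft of radius r, so J = (π·r^4) / 2.
Substitute:
  J = (π × 0.014^4) / 2
  J = 6.034 × 10⁻⁸ m⁴
Final answer: J = 6.034 × 10⁻⁸ m⁴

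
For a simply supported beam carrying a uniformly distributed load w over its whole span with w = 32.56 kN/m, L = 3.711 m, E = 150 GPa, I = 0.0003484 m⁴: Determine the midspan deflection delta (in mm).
Model: a simply supported beam carrying a uniformly distributed load w over its whole span, so delta = (5·w·L^4) / (384·E·I).
Convert to SI units:
  w = 32.56 kN/m = 32560 N/m
  E = 150 GPa = 1.5 × 10¹¹ Pa
Substitute:
  delta = (5 × 32560 × 3.711^4) / (384 × (1.5 × 10¹¹) × 0.0003484)
  delta = 0.001539 m
Convert: delta = 0.001539 m = 1.539 mm
Final answer: delta = 1.539 mm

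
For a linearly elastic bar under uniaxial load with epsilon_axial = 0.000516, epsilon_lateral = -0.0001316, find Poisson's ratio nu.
Model: a linearly elastic bar under uniaxial load, so epsilon_lateral = -nu·epsilon_axial.
Solve for nu: nu = -epsilon_lateral / epsilon_axial.
Substitute:
  nu = -(-0.0001316) / 0.000516
  nu = 0.255
Final answer: nu = 0.255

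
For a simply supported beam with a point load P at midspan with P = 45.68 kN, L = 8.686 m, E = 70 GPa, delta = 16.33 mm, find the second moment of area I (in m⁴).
Model: a simply supported beam with a point load P at midspan, so delta = (P·L^3) / (48·E·I).
Solve for I: I = (P·L^3) / (48·delta·E).
Convert to SI units:
  P = 45.68 kN = 45680 N
  E = 70 GPa = 7 × 10¹⁰ Pa
  delta = 16.33 mm = 0.01633 m
Substitute:
  I = (45680 × 8.686^3) / (48 × 0.01633 × (7 × 10¹⁰))
  I = 0.0005456 m⁴
Final answer: I = 0.0005456 m⁴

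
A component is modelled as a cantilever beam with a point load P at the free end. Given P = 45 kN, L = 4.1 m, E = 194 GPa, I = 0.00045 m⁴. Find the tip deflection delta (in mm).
Model: a cantilever beam with a point load P at the free end, so delta = (P·L^3) / (3·E·I).
Convert to SI units:
  P = 45 kN = 45000 N
  E = 194 GPa = 1.94 × 10¹¹ Pa
Substitute:
  delta = (45000 × 4.1^3) / (3 × (1.94 × 10¹¹) × 0.00045)
  delta = 0.01184 m
Convert: delta = 0.01184 m = 11.84 mm
Final answer: delta = 11.84 mm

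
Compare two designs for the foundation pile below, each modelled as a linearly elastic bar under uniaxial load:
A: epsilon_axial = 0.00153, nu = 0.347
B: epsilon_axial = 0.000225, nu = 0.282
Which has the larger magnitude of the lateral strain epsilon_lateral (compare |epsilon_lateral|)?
Model: a linearly elastic bar under uniaxial load, so epsilon_lateral = -nu·epsilon_axial (SI units).
  A: epsilon_lateral = -(0.347 × 0.00153) = -0.0005309
  B: epsilon_lateral = -(0.282 × 0.000225) = -6.345 × 10⁻⁵
|epsilon_lateral|: A = 0.0005309, B = 6.345 × 10⁻⁵, so A is larger in magnitude.
Final answer: A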